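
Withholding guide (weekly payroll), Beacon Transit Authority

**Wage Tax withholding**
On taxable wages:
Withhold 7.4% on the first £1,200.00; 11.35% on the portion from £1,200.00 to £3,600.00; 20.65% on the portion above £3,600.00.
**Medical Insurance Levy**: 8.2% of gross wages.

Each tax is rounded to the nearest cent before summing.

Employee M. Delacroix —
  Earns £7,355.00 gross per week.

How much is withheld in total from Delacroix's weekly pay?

£1,739.72

Wage Tax: taxable = £7,355.00
  £361.20 + 20.65% × (£7,355.00 − £3,600.00) = £361.20 + 20.65% × £3,755.00 = £1,136.61
Medical Insurance Levy: 8.2% × £7,355.00 = £603.11
Total: £1,136.61 + £603.11 = £1,739.72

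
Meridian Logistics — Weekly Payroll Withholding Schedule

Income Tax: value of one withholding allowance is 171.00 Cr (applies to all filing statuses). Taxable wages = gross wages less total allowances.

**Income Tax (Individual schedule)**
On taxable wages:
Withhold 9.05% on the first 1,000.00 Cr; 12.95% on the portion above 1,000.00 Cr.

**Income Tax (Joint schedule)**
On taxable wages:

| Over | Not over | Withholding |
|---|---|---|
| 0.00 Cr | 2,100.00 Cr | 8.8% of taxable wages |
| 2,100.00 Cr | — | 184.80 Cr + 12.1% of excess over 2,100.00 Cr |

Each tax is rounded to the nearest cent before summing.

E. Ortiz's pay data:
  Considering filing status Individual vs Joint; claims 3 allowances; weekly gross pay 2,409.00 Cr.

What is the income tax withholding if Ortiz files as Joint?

166.85 Cr

Income Tax (Joint): taxable = 2,409.00 Cr − 3×171.00 Cr = 1,896.00 Cr
  8.8% × 1,896.00 Cr = 166.85 Cr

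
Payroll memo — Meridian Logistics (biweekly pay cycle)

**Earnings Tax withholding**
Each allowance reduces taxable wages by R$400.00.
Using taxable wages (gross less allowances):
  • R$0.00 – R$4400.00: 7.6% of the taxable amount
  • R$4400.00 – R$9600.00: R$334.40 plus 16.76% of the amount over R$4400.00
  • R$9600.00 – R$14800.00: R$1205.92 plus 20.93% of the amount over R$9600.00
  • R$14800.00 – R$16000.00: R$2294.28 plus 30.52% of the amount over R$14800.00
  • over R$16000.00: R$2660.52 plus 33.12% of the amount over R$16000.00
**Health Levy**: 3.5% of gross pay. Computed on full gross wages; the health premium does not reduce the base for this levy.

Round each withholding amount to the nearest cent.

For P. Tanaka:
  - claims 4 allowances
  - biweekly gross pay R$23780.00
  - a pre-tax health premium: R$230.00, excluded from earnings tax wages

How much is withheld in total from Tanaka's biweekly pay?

Earnings Tax: taxable = R$23780.00 − R$230.00 − 4×R$400.00 = R$21950.00
  R$2660.52 + 33.12% × (R$21950.00 − R$16000.00) = R$2660.52 + 33.12% × R$5950.00 = R$4631.16
Health Levy: 3.5% × R$23780.00 = R$832.30
Total: R$4631.16 + R$832.30 = R$5463.46

R$5463.46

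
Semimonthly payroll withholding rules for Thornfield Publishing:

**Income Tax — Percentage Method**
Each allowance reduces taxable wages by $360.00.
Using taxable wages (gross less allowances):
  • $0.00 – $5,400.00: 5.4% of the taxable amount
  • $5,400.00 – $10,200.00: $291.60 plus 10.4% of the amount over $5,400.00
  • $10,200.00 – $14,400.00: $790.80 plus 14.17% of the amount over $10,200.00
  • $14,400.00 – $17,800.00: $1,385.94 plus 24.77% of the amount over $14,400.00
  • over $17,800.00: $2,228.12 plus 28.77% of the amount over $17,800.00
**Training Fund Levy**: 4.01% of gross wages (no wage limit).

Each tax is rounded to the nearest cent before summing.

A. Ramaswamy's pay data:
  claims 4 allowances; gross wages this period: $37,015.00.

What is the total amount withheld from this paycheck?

Income Tax: taxable = $37,015.00 − 4×$360.00 = $35,575.00
  $2,228.12 + 28.77% × ($35,575.00 − $17,800.00) = $2,228.12 + 28.77% × $17,775.00 = $7,341.99
Training Fund Levy: 4.01% × $37,015.00 = $1,484.30
Total: $7,341.99 + $1,484.30 = $8,826.29

$8,826.29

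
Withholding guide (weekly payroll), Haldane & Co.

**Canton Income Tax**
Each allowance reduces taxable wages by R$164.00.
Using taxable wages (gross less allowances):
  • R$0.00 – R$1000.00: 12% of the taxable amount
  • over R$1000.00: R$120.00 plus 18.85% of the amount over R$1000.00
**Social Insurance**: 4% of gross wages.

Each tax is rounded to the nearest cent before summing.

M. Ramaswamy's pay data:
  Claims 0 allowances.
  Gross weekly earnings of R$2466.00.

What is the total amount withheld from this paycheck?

R$494.98

Canton Income Tax: taxable = R$2466.00
  R$120.00 + 18.85% × (R$2466.00 − R$1000.00) = R$120.00 + 18.85% × R$1466.00 = R$396.34
Social Insurance: 4% × R$2466.00 = R$98.64
Total: R$396.34 + R$98.64 = R$494.98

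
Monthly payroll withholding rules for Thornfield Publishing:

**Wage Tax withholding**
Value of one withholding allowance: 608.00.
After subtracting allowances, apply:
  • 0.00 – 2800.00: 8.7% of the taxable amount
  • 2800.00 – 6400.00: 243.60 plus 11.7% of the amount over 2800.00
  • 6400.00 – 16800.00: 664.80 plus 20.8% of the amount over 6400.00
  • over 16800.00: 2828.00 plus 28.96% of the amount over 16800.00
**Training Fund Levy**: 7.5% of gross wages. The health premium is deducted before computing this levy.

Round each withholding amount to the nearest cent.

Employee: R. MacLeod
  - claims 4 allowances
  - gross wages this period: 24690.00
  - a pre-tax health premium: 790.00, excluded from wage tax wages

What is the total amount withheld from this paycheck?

5972.35

Wage Tax: taxable = 24690.00 − 790.00 − 4×608.00 = 21468.00
  2828.00 + 28.96% × (21468.00 − 16800.00) = 2828.00 + 28.96% × 4668.00 = 4179.85
Training Fund Levy: 7.5% × 23900.00 = 1792.50
Total: 4179.85 + 1792.50 = 5972.35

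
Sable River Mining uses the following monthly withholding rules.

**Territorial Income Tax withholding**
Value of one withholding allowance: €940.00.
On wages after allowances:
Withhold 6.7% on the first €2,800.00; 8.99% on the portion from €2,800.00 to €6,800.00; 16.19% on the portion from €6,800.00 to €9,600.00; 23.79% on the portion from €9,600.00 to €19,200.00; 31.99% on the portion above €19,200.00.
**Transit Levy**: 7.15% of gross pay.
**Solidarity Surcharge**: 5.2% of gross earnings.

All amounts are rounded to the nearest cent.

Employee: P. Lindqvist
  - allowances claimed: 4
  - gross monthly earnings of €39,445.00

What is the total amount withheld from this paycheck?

€13,429.37

Territorial Income Tax: taxable = €39,445.00 − 4×€940.00 = €35,685.00
  €3,284.36 + 31.99% × (€35,685.00 − €19,200.00) = €3,284.36 + 31.99% × €16,485.00 = €8,557.91
Transit Levy: 7.15% × €39,445.00 = €2,820.32
Solidarity Surcharge: 5.2% × €39,445.00 = €2,051.14
Total: €8,557.91 + €2,820.32 + €2,051.14 = €13,429.37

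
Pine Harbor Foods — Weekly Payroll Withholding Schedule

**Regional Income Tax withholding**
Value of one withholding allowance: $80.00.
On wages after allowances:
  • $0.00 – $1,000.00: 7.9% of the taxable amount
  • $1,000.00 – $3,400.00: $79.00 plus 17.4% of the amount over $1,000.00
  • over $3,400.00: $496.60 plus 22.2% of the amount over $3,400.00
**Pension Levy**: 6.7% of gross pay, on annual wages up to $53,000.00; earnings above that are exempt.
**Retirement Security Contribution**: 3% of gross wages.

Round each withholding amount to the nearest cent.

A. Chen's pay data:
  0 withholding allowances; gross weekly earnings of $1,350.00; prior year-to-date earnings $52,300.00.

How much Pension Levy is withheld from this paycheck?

Pension Levy: cap $53,000.00 − YTD $52,300.00 = $700.00 subject; 6.7% × $700.00 = $46.90

$46.90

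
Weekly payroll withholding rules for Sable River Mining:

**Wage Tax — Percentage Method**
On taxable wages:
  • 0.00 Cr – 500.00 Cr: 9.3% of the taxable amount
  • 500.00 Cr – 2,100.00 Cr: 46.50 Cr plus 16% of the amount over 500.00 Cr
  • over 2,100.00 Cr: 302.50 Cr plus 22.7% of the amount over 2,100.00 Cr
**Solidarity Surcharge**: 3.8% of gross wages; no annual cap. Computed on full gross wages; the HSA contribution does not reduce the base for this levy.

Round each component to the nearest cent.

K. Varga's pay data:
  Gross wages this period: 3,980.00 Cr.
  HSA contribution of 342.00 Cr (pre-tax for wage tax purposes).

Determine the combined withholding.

Wage Tax: taxable = 3,980.00 Cr − 342.00 Cr = 3,638.00 Cr
  302.50 Cr + 22.7% × (3,638.00 Cr − 2,100.00 Cr) = 302.50 Cr + 22.7% × 1,538.00 Cr = 651.63 Cr
Solidarity Surcharge: 3.8% × 3,980.00 Cr = 151.24 Cr
Total: 651.63 Cr + 151.24 Cr = 802.87 Cr

802.87 Cr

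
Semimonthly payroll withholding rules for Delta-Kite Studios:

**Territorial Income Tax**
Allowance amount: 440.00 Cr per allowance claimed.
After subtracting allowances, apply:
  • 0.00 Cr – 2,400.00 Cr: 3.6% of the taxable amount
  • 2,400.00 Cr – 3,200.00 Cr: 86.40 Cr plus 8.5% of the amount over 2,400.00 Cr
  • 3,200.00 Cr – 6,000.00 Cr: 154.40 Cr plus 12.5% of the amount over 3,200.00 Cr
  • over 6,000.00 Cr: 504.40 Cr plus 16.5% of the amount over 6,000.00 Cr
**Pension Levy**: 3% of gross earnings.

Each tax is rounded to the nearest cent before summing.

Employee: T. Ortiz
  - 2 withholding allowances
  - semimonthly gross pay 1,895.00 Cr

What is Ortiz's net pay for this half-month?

1,801.61 Cr

Territorial Income Tax: taxable = 1,895.00 Cr − 2×440.00 Cr = 1,015.00 Cr
  3.6% × 1,015.00 Cr = 36.54 Cr
Pension Levy: 3% × 1,895.00 Cr = 56.85 Cr
Total withheld: 36.54 Cr + 56.85 Cr = 93.39 Cr
Net pay: 1,895.00 Cr − 93.39 Cr = 1,801.61 Cr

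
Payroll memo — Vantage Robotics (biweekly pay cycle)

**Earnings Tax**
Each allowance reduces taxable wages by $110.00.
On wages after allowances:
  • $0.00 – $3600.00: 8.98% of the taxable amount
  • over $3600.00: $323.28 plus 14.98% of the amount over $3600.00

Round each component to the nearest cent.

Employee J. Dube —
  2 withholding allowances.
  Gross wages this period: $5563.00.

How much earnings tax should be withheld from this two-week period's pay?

$584.38

Earnings Tax: taxable = $5563.00 − 2×$110.00 = $5343.00
  $323.28 + 14.98% × ($5343.00 − $3600.00) = $323.28 + 14.98% × $1743.00 = $584.38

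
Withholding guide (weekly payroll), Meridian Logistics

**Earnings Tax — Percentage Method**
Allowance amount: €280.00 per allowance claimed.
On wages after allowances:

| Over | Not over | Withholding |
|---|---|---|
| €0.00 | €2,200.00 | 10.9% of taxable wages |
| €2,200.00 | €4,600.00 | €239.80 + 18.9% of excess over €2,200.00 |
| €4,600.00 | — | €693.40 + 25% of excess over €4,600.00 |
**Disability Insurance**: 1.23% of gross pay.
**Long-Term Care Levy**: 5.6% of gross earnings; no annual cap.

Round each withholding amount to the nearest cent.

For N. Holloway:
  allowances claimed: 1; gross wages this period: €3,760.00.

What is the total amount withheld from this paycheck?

€738.53

Earnings Tax: taxable = €3,760.00 − 1×€280.00 = €3,480.00
  €239.80 + 18.9% × (€3,480.00 − €2,200.00) = €239.80 + 18.9% × €1,280.00 = €481.72
Disability Insurance: 1.23% × €3,760.00 = €46.25
Long-Term Care Levy: 5.6% × €3,760.00 = €210.56
Total: €481.72 + €46.25 + €210.56 = €738.53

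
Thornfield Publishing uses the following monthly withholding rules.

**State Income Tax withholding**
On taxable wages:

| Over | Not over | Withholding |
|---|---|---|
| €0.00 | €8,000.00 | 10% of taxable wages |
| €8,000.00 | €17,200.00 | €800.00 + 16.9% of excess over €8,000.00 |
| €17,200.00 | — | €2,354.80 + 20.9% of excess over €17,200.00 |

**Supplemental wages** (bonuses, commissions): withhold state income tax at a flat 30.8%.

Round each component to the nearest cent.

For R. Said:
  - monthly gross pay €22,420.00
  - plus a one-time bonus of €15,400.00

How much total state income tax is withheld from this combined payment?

€8,188.98

State Income Tax: taxable = €22,420.00
  €2,354.80 + 20.9% × (€22,420.00 − €17,200.00) = €2,354.80 + 20.9% × €5,220.00 = €3,445.78
Supplemental (30.8% flat on bonus): 30.8% × €15,400.00 = €4,743.20
Total state income tax: €3,445.78 + €4,743.20 = €8,188.98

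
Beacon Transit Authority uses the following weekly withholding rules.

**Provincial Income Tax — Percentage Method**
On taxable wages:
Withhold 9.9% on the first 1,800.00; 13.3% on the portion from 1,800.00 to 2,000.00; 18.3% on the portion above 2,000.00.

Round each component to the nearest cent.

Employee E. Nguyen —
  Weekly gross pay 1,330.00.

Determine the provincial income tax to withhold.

Provincial Income Tax: taxable = 1,330.00
  9.9% × 1,330.00 = 131.67

131.67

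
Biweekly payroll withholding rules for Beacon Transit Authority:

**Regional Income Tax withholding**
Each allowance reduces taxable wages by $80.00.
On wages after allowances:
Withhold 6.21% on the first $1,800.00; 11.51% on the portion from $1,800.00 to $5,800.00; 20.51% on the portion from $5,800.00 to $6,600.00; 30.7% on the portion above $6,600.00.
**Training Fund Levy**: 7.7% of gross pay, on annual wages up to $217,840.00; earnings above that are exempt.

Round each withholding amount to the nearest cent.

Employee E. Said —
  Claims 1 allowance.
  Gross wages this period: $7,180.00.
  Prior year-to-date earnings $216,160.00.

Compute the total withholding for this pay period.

Regional Income Tax: taxable = $7,180.00 − 1×$80.00 = $7,100.00
  $736.26 + 30.7% × ($7,100.00 − $6,600.00) = $736.26 + 30.7% × $500.00 = $889.76
Training Fund Levy: cap $217,840.00 − YTD $216,160.00 = $1,680.00 subject; 7.7% × $1,680.00 = $129.36
Total: $889.76 + $129.36 = $1,019.12

$1,019.12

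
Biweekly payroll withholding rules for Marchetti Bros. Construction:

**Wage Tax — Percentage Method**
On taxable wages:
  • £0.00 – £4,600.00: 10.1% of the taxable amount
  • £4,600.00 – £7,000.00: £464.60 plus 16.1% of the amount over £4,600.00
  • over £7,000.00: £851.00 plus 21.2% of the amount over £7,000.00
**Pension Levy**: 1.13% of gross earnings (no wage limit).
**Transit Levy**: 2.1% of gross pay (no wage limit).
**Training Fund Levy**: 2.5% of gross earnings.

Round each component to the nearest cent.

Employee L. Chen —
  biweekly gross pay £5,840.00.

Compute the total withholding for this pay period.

£998.87

Wage Tax: taxable = £5,840.00
  £464.60 + 16.1% × (£5,840.00 − £4,600.00) = £464.60 + 16.1% × £1,240.00 = £664.24
Pension Levy: 1.13% × £5,840.00 = £65.99
Transit Levy: 2.1% × £5,840.00 = £122.64
Training Fund Levy: 2.5% × £5,840.00 = £146.00
Total: £664.24 + £65.99 + £122.64 + £146.00 = £998.87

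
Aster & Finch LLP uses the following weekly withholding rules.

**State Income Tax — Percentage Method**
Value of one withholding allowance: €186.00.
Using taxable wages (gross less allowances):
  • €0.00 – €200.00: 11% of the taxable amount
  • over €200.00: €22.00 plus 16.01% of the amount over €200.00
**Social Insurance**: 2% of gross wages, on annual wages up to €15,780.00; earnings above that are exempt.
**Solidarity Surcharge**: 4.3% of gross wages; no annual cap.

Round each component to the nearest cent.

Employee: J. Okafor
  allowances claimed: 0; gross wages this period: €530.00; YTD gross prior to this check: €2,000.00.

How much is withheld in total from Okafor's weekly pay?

State Income Tax: taxable = €530.00
  €22.00 + 16.01% × (€530.00 − €200.00) = €22.00 + 16.01% × €330.00 = €74.83
Social Insurance: 2% × €530.00 = €10.60
Solidarity Surcharge: 4.3% × €530.00 = €22.79
Total: €74.83 + €10.60 + €22.79 = €108.22

€108.22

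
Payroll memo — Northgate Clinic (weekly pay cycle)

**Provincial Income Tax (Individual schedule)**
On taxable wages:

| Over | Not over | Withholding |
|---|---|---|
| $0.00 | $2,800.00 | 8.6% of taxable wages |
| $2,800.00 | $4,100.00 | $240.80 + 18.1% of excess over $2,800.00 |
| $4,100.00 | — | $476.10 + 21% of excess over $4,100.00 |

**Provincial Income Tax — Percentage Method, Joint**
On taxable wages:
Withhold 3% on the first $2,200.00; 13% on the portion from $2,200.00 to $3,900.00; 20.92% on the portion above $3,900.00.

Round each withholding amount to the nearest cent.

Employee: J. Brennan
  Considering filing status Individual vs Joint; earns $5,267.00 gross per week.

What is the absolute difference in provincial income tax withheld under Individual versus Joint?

$148.19

Provincial Income Tax (Individual): taxable = $5,267.00
  $476.10 + 21% × ($5,267.00 − $4,100.00) = $476.10 + 21% × $1,167.00 = $721.17
Provincial Income Tax (Joint): taxable = $5,267.00
  $287.00 + 20.92% × ($5,267.00 − $3,900.00) = $287.00 + 20.92% × $1,367.00 = $572.98
Difference: |$721.17 − $572.98| = $148.19 (higher under Individual)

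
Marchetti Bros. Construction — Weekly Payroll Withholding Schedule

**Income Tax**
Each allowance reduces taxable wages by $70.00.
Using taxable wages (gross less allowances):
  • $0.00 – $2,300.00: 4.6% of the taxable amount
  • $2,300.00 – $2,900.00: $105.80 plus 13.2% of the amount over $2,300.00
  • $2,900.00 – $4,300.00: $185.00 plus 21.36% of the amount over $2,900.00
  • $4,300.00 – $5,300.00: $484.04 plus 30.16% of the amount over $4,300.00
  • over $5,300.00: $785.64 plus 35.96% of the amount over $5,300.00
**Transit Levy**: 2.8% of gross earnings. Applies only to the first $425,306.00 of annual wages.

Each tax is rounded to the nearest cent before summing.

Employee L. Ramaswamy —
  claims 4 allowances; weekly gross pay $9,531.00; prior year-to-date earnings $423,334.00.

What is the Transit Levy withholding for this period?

$55.22

Transit Levy: cap $425,306.00 − YTD $423,334.00 = $1,972.00 subject; 2.8% × $1,972.00 = $55.22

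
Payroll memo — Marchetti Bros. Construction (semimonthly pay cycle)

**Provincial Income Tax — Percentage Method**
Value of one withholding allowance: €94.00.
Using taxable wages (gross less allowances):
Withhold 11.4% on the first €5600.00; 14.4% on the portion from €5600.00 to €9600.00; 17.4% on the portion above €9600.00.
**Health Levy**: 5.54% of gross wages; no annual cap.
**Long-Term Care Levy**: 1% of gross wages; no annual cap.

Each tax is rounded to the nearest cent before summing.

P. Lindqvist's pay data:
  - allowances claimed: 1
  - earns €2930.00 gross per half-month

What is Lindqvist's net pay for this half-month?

€2415.08

Provincial Income Tax: taxable = €2930.00 − 1×€94.00 = €2836.00
  11.4% × €2836.00 = €323.30
Health Levy: 5.54% × €2930.00 = €162.32
Long-Term Care Levy: 1% × €2930.00 = €29.30
Total withheld: €323.30 + €162.32 + €29.30 = €514.92
Net pay: €2930.00 − €514.92 = €2415.08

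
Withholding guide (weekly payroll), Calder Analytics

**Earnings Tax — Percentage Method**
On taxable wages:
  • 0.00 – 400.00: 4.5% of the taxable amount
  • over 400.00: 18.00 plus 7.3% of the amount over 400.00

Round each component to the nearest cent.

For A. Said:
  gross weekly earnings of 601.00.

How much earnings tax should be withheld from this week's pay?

32.67

Earnings Tax: taxable = 601.00
  18.00 + 7.3% × (601.00 − 400.00) = 18.00 + 7.3% × 201.00 = 32.67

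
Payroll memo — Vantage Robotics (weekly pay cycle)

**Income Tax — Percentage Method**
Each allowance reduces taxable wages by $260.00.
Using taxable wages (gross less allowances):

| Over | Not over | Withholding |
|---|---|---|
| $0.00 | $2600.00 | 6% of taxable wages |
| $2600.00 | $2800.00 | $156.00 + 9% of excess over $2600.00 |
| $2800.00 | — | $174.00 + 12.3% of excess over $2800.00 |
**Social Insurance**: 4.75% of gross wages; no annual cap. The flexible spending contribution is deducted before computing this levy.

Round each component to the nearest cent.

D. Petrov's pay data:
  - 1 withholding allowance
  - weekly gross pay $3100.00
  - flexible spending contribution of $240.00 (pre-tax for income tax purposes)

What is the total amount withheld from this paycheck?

Income Tax: taxable = $3100.00 − $240.00 − 1×$260.00 = $2600.00
  6% × $2600.00 = $156.00
Social Insurance: 4.75% × $2860.00 = $135.85
Total: $156.00 + $135.85 = $291.85

$291.85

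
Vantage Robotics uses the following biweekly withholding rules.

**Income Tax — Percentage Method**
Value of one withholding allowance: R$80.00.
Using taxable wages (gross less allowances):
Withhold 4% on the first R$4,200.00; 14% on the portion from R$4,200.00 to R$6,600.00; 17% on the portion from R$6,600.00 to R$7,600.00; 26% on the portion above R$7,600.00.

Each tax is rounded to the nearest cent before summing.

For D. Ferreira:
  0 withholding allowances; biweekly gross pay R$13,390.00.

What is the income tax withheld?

R$2,179.40

Income Tax: taxable = R$13,390.00
  R$674.00 + 26% × (R$13,390.00 − R$7,600.00) = R$674.00 + 26% × R$5,790.00 = R$2,179.40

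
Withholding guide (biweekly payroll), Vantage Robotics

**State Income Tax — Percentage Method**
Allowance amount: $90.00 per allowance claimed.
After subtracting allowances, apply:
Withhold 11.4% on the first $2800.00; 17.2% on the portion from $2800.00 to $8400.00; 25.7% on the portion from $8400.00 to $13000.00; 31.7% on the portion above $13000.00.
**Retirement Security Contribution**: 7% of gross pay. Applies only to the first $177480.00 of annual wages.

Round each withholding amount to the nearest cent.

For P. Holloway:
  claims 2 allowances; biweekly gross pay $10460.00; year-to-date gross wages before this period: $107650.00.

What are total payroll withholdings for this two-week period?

State Income Tax: taxable = $10460.00 − 2×$90.00 = $10280.00
  $1282.40 + 25.7% × ($10280.00 − $8400.00) = $1282.40 + 25.7% × $1880.00 = $1765.56
Retirement Security Contribution: 7% × $10460.00 = $732.20
Total: $1765.56 + $732.20 = $2497.76

$2497.76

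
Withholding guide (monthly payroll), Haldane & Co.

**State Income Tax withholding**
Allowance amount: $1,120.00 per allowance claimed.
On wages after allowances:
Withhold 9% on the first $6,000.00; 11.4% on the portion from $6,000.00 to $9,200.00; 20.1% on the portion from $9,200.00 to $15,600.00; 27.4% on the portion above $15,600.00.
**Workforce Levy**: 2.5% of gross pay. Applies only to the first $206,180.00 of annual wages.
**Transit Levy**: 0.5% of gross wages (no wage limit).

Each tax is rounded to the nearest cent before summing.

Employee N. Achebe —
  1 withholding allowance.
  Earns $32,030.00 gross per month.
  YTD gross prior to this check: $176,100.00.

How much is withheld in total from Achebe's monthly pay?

State Income Tax: taxable = $32,030.00 − 1×$1,120.00 = $30,910.00
  $2,191.20 + 27.4% × ($30,910.00 − $15,600.00) = $2,191.20 + 27.4% × $15,310.00 = $6,386.14
Workforce Levy: cap $206,180.00 − YTD $176,100.00 = $30,080.00 subject; 2.5% × $30,080.00 = $752.00
Transit Levy: 0.5% × $32,030.00 = $160.15
Total: $6,386.14 + $752.00 + $160.15 = $7,298.29

$7,298.29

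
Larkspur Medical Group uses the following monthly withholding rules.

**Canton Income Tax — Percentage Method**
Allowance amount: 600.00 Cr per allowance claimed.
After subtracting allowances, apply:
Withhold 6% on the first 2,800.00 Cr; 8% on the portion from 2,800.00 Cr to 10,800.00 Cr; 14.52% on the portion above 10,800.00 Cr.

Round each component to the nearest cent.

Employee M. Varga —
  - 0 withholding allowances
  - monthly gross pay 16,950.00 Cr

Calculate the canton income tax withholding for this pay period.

Canton Income Tax: taxable = 16,950.00 Cr
  808.00 Cr + 14.52% × (16,950.00 Cr − 10,800.00 Cr) = 808.00 Cr + 14.52% × 6,150.00 Cr = 1,700.98 Cr

1,700.98 Cr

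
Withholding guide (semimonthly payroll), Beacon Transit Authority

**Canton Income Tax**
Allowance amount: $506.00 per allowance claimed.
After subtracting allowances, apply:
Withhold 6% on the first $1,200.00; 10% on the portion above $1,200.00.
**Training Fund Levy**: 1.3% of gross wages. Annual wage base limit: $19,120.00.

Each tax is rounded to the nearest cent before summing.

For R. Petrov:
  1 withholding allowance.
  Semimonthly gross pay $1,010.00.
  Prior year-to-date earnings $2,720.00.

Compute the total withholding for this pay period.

Canton Income Tax: taxable = $1,010.00 − 1×$506.00 = $504.00
  6% × $504.00 = $30.24
Training Fund Levy: 1.3% × $1,010.00 = $13.13
Total: $30.24 + $13.13 = $43.37

$43.37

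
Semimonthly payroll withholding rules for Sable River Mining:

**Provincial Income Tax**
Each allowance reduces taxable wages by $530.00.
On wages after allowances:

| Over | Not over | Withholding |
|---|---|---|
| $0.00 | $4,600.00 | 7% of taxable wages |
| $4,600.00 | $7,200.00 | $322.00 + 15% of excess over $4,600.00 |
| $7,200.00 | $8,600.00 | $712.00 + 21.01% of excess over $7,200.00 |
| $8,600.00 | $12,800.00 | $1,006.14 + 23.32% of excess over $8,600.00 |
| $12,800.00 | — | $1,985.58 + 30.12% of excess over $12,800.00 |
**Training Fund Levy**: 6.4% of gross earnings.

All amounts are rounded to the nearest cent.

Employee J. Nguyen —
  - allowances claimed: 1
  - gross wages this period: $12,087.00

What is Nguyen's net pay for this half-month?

$9,617.72

Provincial Income Tax: taxable = $12,087.00 − 1×$530.00 = $11,557.00
  $1,006.14 + 23.32% × ($11,557.00 − $8,600.00) = $1,006.14 + 23.32% × $2,957.00 = $1,695.71
Training Fund Levy: 6.4% × $12,087.00 = $773.57
Total withheld: $1,695.71 + $773.57 = $2,469.28
Net pay: $12,087.00 − $2,469.28 = $9,617.72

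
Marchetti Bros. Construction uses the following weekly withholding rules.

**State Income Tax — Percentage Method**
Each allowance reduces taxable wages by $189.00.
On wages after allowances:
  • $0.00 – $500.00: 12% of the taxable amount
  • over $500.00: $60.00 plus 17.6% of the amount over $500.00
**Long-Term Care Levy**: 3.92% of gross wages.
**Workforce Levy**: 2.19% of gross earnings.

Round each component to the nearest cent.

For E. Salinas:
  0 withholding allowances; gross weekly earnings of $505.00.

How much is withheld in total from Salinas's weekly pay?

$91.74

State Income Tax: taxable = $505.00
  $60.00 + 17.6% × ($505.00 − $500.00) = $60.00 + 17.6% × $5.00 = $60.88
Long-Term Care Levy: 3.92% × $505.00 = $19.80
Workforce Levy: 2.19% × $505.00 = $11.06
Total: $60.88 + $19.80 + $11.06 = $91.74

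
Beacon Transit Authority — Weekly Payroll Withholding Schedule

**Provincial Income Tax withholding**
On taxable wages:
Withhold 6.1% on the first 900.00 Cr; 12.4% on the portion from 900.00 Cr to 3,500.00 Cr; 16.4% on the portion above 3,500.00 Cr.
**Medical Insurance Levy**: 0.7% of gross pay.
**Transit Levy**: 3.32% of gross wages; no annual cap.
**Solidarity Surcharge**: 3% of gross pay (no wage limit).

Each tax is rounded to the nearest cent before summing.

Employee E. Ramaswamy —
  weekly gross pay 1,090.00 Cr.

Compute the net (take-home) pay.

935.02 Cr

Provincial Income Tax: taxable = 1,090.00 Cr
  54.90 Cr + 12.4% × (1,090.00 Cr − 900.00 Cr) = 54.90 Cr + 12.4% × 190.00 Cr = 78.46 Cr
Medical Insurance Levy: 0.7% × 1,090.00 Cr = 7.63 Cr
Transit Levy: 3.32% × 1,090.00 Cr = 36.19 Cr
Solidarity Surcharge: 3% × 1,090.00 Cr = 32.70 Cr
Total withheld: 78.46 Cr + 7.63 Cr + 36.19 Cr + 32.70 Cr = 154.98 Cr
Net pay: 1,090.00 Cr − 154.98 Cr = 935.02 Cr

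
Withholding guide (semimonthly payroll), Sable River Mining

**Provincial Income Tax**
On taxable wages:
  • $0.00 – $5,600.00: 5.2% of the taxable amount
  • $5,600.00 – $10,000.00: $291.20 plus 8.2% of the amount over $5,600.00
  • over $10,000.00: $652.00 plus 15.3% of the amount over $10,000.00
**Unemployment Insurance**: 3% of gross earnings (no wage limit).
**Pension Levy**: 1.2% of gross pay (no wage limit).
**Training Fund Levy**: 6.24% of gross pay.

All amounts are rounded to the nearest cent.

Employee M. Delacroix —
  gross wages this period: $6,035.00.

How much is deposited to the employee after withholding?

Provincial Income Tax: taxable = $6,035.00
  $291.20 + 8.2% × ($6,035.00 − $5,600.00) = $291.20 + 8.2% × $435.00 = $326.87
Unemployment Insurance: 3% × $6,035.00 = $181.05
Pension Levy: 1.2% × $6,035.00 = $72.42
Training Fund Levy: 6.24% × $6,035.00 = $376.58
Total withheld: $326.87 + $181.05 + $72.42 + $376.58 = $956.92
Net pay: $6,035.00 − $956.92 = $5,078.08

$5,078.08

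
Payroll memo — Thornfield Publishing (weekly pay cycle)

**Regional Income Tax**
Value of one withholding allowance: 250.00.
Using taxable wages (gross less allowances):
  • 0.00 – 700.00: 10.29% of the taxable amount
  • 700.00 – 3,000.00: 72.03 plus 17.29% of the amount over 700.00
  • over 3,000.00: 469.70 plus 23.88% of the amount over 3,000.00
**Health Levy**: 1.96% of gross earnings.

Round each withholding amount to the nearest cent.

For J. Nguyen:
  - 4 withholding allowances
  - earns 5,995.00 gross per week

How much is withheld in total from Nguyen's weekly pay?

Regional Income Tax: taxable = 5,995.00 − 4×250.00 = 4,995.00
  469.70 + 23.88% × (4,995.00 − 3,000.00) = 469.70 + 23.88% × 1,995.00 = 946.11
Health Levy: 1.96% × 5,995.00 = 117.50
Total: 946.11 + 117.50 = 1,063.61

1,063.61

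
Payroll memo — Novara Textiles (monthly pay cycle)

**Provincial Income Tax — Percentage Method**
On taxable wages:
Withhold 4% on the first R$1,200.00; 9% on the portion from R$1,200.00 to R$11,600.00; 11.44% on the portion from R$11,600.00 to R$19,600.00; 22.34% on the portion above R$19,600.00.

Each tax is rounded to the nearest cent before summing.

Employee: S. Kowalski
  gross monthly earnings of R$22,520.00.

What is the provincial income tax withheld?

Provincial Income Tax: taxable = R$22,520.00
  R$1,899.20 + 22.34% × (R$22,520.00 − R$19,600.00) = R$1,899.20 + 22.34% × R$2,920.00 = R$2,551.53

R$2,551.53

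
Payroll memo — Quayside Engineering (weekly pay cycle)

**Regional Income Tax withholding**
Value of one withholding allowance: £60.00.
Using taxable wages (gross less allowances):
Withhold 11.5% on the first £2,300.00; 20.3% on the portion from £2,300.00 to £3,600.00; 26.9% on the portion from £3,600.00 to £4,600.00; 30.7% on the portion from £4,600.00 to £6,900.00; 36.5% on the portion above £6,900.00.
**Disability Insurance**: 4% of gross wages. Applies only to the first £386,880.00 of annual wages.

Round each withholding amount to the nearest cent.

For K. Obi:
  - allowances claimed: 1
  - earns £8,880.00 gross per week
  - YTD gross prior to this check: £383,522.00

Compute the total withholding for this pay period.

£2,338.62

Regional Income Tax: taxable = £8,880.00 − 1×£60.00 = £8,820.00
  £1,503.50 + 36.5% × (£8,820.00 − £6,900.00) = £1,503.50 + 36.5% × £1,920.00 = £2,204.30
Disability Insurance: cap £386,880.00 − YTD £383,522.00 = £3,358.00 subject; 4% × £3,358.00 = £134.32
Total: £2,204.30 + £134.32 = £2,338.62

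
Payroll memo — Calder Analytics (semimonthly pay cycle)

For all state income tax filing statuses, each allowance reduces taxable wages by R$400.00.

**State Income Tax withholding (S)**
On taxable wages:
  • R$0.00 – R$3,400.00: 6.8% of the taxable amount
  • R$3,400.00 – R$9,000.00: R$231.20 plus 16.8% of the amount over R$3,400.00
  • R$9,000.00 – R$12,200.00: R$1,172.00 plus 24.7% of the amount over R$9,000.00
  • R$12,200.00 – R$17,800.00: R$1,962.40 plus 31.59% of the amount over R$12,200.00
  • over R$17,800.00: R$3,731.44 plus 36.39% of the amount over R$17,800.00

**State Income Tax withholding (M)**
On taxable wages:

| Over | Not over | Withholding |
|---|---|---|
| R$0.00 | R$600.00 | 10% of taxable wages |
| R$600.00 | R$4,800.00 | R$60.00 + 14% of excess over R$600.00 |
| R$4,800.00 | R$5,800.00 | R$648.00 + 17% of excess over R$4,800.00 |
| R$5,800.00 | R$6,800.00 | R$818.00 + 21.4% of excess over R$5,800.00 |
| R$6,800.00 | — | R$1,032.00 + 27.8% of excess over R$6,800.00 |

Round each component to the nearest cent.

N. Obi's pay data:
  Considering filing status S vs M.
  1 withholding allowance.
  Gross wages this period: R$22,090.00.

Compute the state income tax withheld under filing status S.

R$5,147.01

State Income Tax (S): taxable = R$22,090.00 − 1×R$400.00 = R$21,690.00
  R$3,731.44 + 36.39% × (R$21,690.00 − R$17,800.00) = R$3,731.44 + 36.39% × R$3,890.00 = R$5,147.01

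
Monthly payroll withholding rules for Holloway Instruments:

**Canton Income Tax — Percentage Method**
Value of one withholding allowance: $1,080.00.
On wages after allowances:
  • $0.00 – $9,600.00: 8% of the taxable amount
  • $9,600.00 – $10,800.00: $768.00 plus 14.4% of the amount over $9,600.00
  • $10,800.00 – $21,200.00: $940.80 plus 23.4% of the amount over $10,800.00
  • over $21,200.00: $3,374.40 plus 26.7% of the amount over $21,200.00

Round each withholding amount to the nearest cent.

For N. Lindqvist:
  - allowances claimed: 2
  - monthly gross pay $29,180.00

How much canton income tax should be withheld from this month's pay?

$4,928.34

Canton Income Tax: taxable = $29,180.00 − 2×$1,080.00 = $27,020.00
  $3,374.40 + 26.7% × ($27,020.00 − $21,200.00) = $3,374.40 + 26.7% × $5,820.00 = $4,928.34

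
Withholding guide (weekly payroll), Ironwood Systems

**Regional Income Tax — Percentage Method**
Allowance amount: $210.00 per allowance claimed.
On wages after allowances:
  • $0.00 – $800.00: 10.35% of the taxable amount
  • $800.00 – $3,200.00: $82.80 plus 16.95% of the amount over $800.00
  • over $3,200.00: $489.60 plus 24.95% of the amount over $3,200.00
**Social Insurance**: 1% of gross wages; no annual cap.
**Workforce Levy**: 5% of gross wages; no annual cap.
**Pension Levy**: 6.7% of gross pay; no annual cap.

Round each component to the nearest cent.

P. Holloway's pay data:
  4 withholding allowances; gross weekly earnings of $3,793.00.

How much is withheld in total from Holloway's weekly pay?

$929.44

Regional Income Tax: taxable = $3,793.00 − 4×$210.00 = $2,953.00
  $82.80 + 16.95% × ($2,953.00 − $800.00) = $82.80 + 16.95% × $2,153.00 = $447.73
Social Insurance: 1% × $3,793.00 = $37.93
Workforce Levy: 5% × $3,793.00 = $189.65
Pension Levy: 6.7% × $3,793.00 = $254.13
Total: $447.73 + $37.93 + $189.65 + $254.13 = $929.44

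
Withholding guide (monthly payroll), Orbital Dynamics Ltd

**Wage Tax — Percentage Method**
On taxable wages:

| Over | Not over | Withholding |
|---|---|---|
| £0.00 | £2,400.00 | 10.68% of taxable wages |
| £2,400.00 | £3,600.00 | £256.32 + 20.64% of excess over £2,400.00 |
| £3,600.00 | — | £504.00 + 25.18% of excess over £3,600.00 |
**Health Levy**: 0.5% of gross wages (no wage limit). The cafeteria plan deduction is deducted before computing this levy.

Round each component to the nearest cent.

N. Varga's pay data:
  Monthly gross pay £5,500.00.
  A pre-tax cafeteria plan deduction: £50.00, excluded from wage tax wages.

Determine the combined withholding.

Wage Tax: taxable = £5,500.00 − £50.00 = £5,450.00
  £504.00 + 25.18% × (£5,450.00 − £3,600.00) = £504.00 + 25.18% × £1,850.00 = £969.83
Health Levy: 0.5% × £5,450.00 = £27.25
Total: £969.83 + £27.25 = £997.08

£997.08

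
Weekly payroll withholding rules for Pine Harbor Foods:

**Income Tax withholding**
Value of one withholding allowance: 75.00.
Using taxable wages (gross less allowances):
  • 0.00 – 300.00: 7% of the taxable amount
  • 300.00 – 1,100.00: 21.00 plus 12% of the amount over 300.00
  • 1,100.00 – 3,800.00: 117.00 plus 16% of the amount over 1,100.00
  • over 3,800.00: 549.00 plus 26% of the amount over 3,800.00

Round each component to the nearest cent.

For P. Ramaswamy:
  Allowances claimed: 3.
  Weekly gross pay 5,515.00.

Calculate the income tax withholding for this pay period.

Income Tax: taxable = 5,515.00 − 3×75.00 = 5,290.00
  549.00 + 26% × (5,290.00 − 3,800.00) = 549.00 + 26% × 1,490.00 = 936.40

936.40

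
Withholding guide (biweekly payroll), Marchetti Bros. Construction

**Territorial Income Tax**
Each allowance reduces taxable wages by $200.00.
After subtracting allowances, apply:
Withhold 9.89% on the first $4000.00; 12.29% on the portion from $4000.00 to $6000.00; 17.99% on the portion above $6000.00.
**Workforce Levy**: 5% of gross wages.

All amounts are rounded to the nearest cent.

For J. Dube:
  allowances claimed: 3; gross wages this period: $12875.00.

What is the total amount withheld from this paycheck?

Territorial Income Tax: taxable = $12875.00 − 3×$200.00 = $12275.00
  $641.40 + 17.99% × ($12275.00 − $6000.00) = $641.40 + 17.99% × $6275.00 = $1770.27
Workforce Levy: 5% × $12875.00 = $643.75
Total: $1770.27 + $643.75 = $2414.02

$2414.02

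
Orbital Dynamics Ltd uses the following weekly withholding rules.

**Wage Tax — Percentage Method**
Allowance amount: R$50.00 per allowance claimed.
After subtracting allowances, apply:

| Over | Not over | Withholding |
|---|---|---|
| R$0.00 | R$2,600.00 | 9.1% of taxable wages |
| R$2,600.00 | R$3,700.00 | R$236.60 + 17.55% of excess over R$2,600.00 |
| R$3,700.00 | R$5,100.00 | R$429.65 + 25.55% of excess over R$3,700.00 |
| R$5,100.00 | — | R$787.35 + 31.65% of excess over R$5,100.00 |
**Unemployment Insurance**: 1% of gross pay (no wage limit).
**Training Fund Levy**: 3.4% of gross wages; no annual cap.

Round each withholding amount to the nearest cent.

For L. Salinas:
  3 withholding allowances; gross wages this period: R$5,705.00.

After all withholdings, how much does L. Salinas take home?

R$4,522.62

Wage Tax: taxable = R$5,705.00 − 3×R$50.00 = R$5,555.00
  R$787.35 + 31.65% × (R$5,555.00 − R$5,100.00) = R$787.35 + 31.65% × R$455.00 = R$931.36
Unemployment Insurance: 1% × R$5,705.00 = R$57.05
Training Fund Levy: 3.4% × R$5,705.00 = R$193.97
Total withheld: R$931.36 + R$57.05 + R$193.97 = R$1,182.38
Net pay: R$5,705.00 − R$1,182.38 = R$4,522.62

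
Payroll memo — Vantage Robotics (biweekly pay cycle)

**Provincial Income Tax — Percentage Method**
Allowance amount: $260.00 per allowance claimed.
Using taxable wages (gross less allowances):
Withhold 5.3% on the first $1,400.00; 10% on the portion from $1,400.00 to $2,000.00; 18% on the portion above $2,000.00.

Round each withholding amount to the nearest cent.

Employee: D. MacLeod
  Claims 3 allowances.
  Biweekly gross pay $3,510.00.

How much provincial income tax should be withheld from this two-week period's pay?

$265.60

Provincial Income Tax: taxable = $3,510.00 − 3×$260.00 = $2,730.00
  $134.20 + 18% × ($2,730.00 − $2,000.00) = $134.20 + 18% × $730.00 = $265.60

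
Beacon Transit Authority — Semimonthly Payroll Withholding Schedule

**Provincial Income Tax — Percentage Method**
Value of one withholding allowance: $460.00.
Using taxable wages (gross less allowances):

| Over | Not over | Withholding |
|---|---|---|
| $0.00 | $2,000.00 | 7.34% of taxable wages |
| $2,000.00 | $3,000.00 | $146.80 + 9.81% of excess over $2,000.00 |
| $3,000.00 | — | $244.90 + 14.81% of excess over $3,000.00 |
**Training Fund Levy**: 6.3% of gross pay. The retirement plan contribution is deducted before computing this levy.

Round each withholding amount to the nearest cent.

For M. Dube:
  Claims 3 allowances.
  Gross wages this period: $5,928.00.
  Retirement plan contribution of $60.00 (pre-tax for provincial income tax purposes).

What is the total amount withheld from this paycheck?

Provincial Income Tax: taxable = $5,928.00 − $60.00 − 3×$460.00 = $4,488.00
  $244.90 + 14.81% × ($4,488.00 − $3,000.00) = $244.90 + 14.81% × $1,488.00 = $465.27
Training Fund Levy: 6.3% × $5,868.00 = $369.68
Total: $465.27 + $369.68 = $834.95

$834.95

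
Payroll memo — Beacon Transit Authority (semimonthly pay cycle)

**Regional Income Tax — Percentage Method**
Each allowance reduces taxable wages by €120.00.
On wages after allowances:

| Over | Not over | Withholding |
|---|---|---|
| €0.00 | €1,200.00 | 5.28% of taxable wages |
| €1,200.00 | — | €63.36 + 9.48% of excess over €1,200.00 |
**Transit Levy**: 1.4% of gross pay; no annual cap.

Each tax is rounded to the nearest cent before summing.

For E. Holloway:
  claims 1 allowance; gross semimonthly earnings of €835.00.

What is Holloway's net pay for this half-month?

Regional Income Tax: taxable = €835.00 − 1×€120.00 = €715.00
  5.28% × €715.00 = €37.75
Transit Levy: 1.4% × €835.00 = €11.69
Total withheld: €37.75 + €11.69 = €49.44
Net pay: €835.00 − €49.44 = €785.56

€785.56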